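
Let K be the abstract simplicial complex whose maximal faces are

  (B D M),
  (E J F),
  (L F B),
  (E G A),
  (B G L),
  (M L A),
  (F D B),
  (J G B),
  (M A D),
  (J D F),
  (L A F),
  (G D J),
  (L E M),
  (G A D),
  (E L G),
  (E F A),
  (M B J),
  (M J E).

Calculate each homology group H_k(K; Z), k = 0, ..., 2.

H_0 ≅ Z,  H_1 ≅ Z ⊕ Z/2,  H_2 = 0.

We work with the vertex ordering A < B < D < E < F < G < J < L < M. The simplices of K, each written with vertices in increasing order, are:

  0-simplices (9): A, B, D, E, F, G, J, L, M
  1-simplices (27): AD, AE, AF, AG, AL, AM, BD, BF, BG, BJ, BL, BM, DF, DG, DJ, DM, EF, EG, EJ, EL, EM, FJ, FL, GJ, GL, JM, LM
  2-simplices (18): ADG, ADM, AEF, AEG, AFL, ALM, BDF, BDM, BFL, BGJ, BGL, BJM, DFJ, DGJ, EFJ, EGL, EJM, ELM

Hence C_0 ≅ Z^9, C_1 ≅ Z^27, C_2 ≅ Z^18.

The boundary map ∂_1: C_1 → C_0 maps an edge to its endpoints' difference, ∂[p,q] = q − p.
The 9×27 boundary matrix has rank 8 and Smith normal form diag(1,1,1,1,1,1,1,1).

Boundary ∂_2: C_2 → C_1 acts by ∂[p,q,r] = [q,r] − [p,r] + [p,q]. For instance
  ∂AFL = FL − AL + AF,
  ∂DFJ = FJ − DJ + DF.
The resulting 27×18 matrix has rank 18, and its Smith normal form has invariant factors (1,1,1,1,1,1,1,1,1,1,1,1,1,1,1,1,1,2).

Now H_k = ker ∂_k / im ∂_{k+1}, so:

  H_0: rank C_0 − rank ∂_1 = 9 − 8 = 1, and the invariant factors of ∂_1 are all 1, so H_0 ≅ Z.
  H_1: rank ker ∂_1 − rank ∂_2 = (27 − 8) − 18 = 1, and ∂_2 has invariant factor 2 > 1, so H_1 ≅ Z ⊕ Z/2.
  H_2: rank ker ∂_2 − rank ∂_3 = (18 − 18) − 0 = 0, and there is no ∂_3, so H_2 ≅ 0.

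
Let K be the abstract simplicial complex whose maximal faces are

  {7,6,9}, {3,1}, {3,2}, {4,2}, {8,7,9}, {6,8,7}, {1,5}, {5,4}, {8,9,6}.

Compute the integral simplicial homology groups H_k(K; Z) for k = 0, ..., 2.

Take the total order 1 < 2 < 3 < 4 < 5 < 6 < 7 < 8 < 9 on the vertex set. Then K (dimension 2) consists of the simplices:

  0-simplices (9): [1], [2], [3], [4], [5], [6], [7], [8], [9]
  1-simplices (11): [1,3], [1,5], [2,3], [2,4], [4,5], [6,7], [6,8], [6,9], [7,8], [7,9], [8,9]
  2-simplices (4): [6,7,8], [6,7,9], [6,8,9], [7,8,9]

so the chain groups are C_0 ≅ Z^9, C_1 ≅ Z^11, C_2 ≅ Z^4.

∂_1: C_1 → C_0 maps an edge to its endpoints' difference, ∂[p,q] = q − p.
The 9×11 boundary matrix has rank 7 and Smith normal form diag(1,1,1,1,1,1,1).

Boundary ∂_2: C_2 → C_1 acts by ∂[p,q,r] = [q,r] − [p,r] + [p,q]. For instance
  ∂[7,8,9] = [8,9] − [7,9] + [7,8],
  ∂[6,7,8] = [7,8] − [6,8] + [6,7].
The resulting 11×4 matrix has rank 3, and its Smith normal form has invariant factors (1,1,1).

Computing H_k = (kernel of ∂_k) / (image of ∂_{k+1}):

  H_0: rank C_0 − rank ∂_1 = 9 − 7 = 2, and the invariant factors of ∂_1 are all 1, so H_0 ≅ Z^2.
  H_1: rank ker ∂_1 − rank ∂_2 = (11 − 7) − 3 = 1, and the invariant factors of ∂_2 are all 1, so H_1 ≅ Z.
  H_2: rank ker ∂_2 − rank ∂_3 = (4 − 3) − 0 = 1, and there is no ∂_3, so H_2 ≅ Z.

H_0 ≅ Z^2,  H_1 ≅ Z,  H_2 ≅ Z.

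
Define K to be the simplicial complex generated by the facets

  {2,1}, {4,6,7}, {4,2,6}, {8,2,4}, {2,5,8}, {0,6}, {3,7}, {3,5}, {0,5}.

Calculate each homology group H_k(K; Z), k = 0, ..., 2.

H_0 ≅ Z,  H_1 ≅ Z^2,  H_2 = 0.

Order the vertices as 0 < 1 < 2 < 3 < 4 < 5 < 6 < 7 < 8. Listing each simplex with vertices in this order, K has dimension 2 with simplices:

  0-simplices (9): [0], [1], [2], [3], [4], [5], [6], [7], [8]
  1-simplices (14): [0,5], [0,6], [1,2], [2,4], [2,5], [2,6], [2,8], [3,5], [3,7], [4,6], [4,7], [4,8], [5,8], [6,7]
  2-simplices (4): [2,4,6], [2,4,8], [2,5,8], [4,6,7]

so the chain groups are C_0 ≅ Z^9, C_1 ≅ Z^14, C_2 ≅ Z^4.

∂_1: C_1 → C_0 is given by ∂[p,q] = [q] − [p]. For instance
  ∂[3,5] = [5] − [3].
This gives a 9×14 integer matrix of rank 8; reducing to Smith normal form yields diagonal entries (1,1,1,1,1,1,1,1).

Boundary ∂_2: C_2 → C_1 sends each 2-simplex [p,q,r] to [q,r] − [p,r] + [p,q]. For instance
  ∂[4,6,7] = [6,7] − [4,7] + [4,6],
  ∂[2,4,6] = [4,6] − [2,6] + [2,4].
The 14×4 boundary matrix has rank 4 and Smith normal form diag(1,1,1,1).

From H_k ≅ ker(∂_k) / im(∂_{k+1}) we obtain:

  H_0: rank C_0 − rank ∂_1 = 9 − 8 = 1, and the invariant factors of ∂_1 are all 1, so H_0 ≅ Z.
  H_1: rank ker ∂_1 − rank ∂_2 = (14 − 8) − 4 = 2, and the invariant factors of ∂_2 are all 1, so H_1 ≅ Z^2.
  H_2: rank ker ∂_2 − rank ∂_3 = (4 − 4) − 0 = 0, and there is no ∂_3, so H_2 ≅ 0.

As a check, the Euler characteristic is 9 − 14 + 4 = -1, which agrees with 1 − 2 + 0 = -1.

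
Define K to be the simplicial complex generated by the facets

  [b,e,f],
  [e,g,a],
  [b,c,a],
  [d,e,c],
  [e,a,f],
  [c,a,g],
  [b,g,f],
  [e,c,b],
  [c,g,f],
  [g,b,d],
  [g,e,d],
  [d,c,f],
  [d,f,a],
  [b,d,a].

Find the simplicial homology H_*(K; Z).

Order the vertices as a < b < c < d < e < f < g. Listing each simplex with vertices in this order, K has dimension 2 with simplices:

  0-simplices (7): a, b, c, d, e, f, g
  1-simplices (21): ab, ac, ad, ae, af, ag, bc, bd, be, bf, bg, cd, ce, cf, cg, de, df, dg, ef, eg, fg
  2-simplices (14): abc, abd, acg, adf, aef, aeg, bce, bdg, bef, bfg, cde, cdf, cfg, deg

giving chain groups C_0 ≅ Z^7, C_1 ≅ Z^21, C_2 ≅ Z^14.

The boundary map ∂_1: C_1 → C_0 maps an edge to its endpoints' difference, ∂[p,q] = q − p. For instance
  ∂ae = e − a.
The 7×21 boundary matrix has rank 6 and Smith normal form diag(1,1,1,1,1,1).

∂_2: C_2 → C_1 acts by ∂[p,q,r] = [q,r] − [p,r] + [p,q]. For instance
  ∂bfg = fg − bg + bf,
  ∂bdg = dg − bg + bd.
This gives a 21×14 integer matrix of rank 13; reducing to Smith normal form yields diagonal entries (1,1,1,1,1,1,1,1,1,1,1,1,1).

From H_k ≅ ker(∂_k) / im(∂_{k+1}) we obtain:

  H_0: rank C_0 − rank ∂_1 = 7 − 6 = 1, and the invariant factors of ∂_1 are all 1, so H_0 = Z.
  H_1: rank ker ∂_1 − rank ∂_2 = (21 − 6) − 13 = 2, and the invariant factors of ∂_2 are all 1, so H_1 = Z^2.
  H_2: rank ker ∂_2 − rank ∂_3 = (14 − 13) − 0 = 1, and there is no ∂_3, so H_2 = Z.

H_0 = Z,  H_1 = Z^2,  H_2 = Z.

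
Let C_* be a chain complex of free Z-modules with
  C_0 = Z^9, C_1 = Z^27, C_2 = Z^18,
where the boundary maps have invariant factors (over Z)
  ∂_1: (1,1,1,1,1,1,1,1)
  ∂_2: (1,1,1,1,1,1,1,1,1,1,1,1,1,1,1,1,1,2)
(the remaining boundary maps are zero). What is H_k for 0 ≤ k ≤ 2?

H_0 ≅ Z,  H_1 ≅ Z ⊕ Z/2Z,  H_2 = 0.

H_0: b_0 = 9 − 0 − 8 = 1; torsion from ∂_1 factors > 1: none. So H_0 ≅ Z.
H_1: b_1 = 27 − 8 − 18 = 1; torsion from ∂_2 factors > 1: [2]. So H_1 ≅ Z ⊕ Z/2Z.
H_2: b_2 = 18 − 18 − 0 = 0; torsion from ∂_3 factors > 1: none. So H_2 ≅ 0.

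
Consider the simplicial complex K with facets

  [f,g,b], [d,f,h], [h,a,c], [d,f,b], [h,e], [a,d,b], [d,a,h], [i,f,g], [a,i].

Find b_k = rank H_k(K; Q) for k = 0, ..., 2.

We work with the vertex ordering a < b < c < d < e < f < g < h < i. The simplices of K, each written with vertices in increasing order, are:

  0-simplices (9): a, b, c, d, e, f, g, h, i
  1-simplices (16): ab, ac, ad, ah, ai, bd, bf, bg, ch, df, dh, eh, fg, fh, fi, gi
  2-simplices (7): abd, ach, adh, bdf, bfg, dfh, fgi

Hence C_0 ≅ Z^9, C_1 ≅ Z^16, C_2 ≅ Z^7.

∂_1: C_1 → C_0 maps an edge to its endpoints' difference, ∂[p,q] = q − p.
The resulting 9×16 matrix has rank 8, and its Smith normal form has invariant factors (1,1,1,1,1,1,1,1).

The boundary map ∂_2: C_2 → C_1 maps a triangle to the signed sum of its edges. For instance
  ∂bfg = fg − bg + bf,
  ∂adh = dh − ah + ad.
As a 16×7 matrix over Z this has rank 7, with invariant factors (1,1,1,1,1,1,1).

Reading off H_k = ker ∂_k / im ∂_{k+1}:

  H_0: rank C_0 − rank ∂_1 = 9 − 8 = 1, and the invariant factors of ∂_1 are all 1, so H_0 ≅ Z.
  H_1: rank ker ∂_1 − rank ∂_2 = (16 − 8) − 7 = 1, and the invariant factors of ∂_2 are all 1, so H_1 ≅ Z.
  H_2: rank ker ∂_2 − rank ∂_3 = (7 − 7) − 0 = 0, and there is no ∂_3, so H_2 ≅ 0.

Hence the Betti numbers are b_0 = 1, b_1 = 1, b_2 = 0.

b_0 = 1, b_1 = 1, b_2 = 0.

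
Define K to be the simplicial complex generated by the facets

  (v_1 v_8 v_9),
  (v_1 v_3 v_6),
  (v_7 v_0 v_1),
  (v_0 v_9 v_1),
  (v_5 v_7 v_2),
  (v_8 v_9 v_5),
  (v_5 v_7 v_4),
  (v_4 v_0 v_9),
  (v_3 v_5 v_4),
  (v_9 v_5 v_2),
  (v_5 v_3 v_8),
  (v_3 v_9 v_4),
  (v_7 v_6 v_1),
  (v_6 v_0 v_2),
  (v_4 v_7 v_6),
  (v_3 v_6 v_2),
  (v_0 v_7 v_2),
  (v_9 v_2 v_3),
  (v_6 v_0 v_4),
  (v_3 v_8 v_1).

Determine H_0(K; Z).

H_0 = Z.

Order the vertices as v_0 < v_1 < v_2 < v_3 < v_4 < v_5 < v_6 < v_7 < v_8 < v_9. Listing each simplex with vertices in this order, K has dimension 2 with simplices:

  0-simplices (10): [v_0], [v_1], [v_2], [v_3], [v_4], [v_5], [v_6], [v_7], [v_8], [v_9]
  1-simplices (30): (30 of them)
  2-simplices (20): (20 of them)

Hence C_0 ≅ Z^10, C_1 ≅ Z^30, C_2 ≅ Z^20.

∂_1: C_1 → C_0 is given by ∂[p,q] = [q] − [p].
This gives a 10×30 integer matrix of rank 9; reducing to Smith normal form yields diagonal entries (1,1,1,1,1,1,1,1,1).

The boundary map ∂_2: C_2 → C_1 acts by ∂[p,q,r] = [q,r] − [p,r] + [p,q]. For instance
  ∂[v_3,v_4,v_9] = [v_4,v_9] − [v_3,v_9] + [v_3,v_4],
  ∂[v_0,v_1,v_9] = [v_1,v_9] − [v_0,v_9] + [v_0,v_1].
The resulting 30×20 matrix has rank 20, and its Smith normal form has invariant factors (1,1,1,1,1,1,1,1,1,1,1,1,1,1,1,1,1,1,1,2).

Reading off H_k = ker ∂_k / im ∂_{k+1}:

  H_0: rank C_0 − rank ∂_1 = 10 − 9 = 1, and the invariant factors of ∂_1 are all 1, so H_0 ≅ Z.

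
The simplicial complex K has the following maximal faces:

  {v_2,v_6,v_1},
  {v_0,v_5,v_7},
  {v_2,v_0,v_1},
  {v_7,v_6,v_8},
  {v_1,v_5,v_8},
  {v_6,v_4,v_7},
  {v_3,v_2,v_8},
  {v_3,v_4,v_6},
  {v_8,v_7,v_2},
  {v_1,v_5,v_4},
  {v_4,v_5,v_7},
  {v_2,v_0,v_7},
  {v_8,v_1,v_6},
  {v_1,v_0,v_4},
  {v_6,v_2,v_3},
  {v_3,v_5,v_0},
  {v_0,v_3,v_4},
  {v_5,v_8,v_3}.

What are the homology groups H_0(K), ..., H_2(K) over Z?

We work with the vertex ordering v_0 < v_1 < v_2 < v_3 < v_4 < v_5 < v_6 < v_7 < v_8. The simplices of K, each written with vertices in increasing order, are:

  0-simplices (9): [v_0], [v_1], [v_2], [v_3], [v_4], [v_5], [v_6], [v_7], [v_8]
  1-simplices (27): (27 of them)
  2-simplices (18): (18 of them)

giving chain groups C_0 ≅ Z^9, C_1 ≅ Z^27, C_2 ≅ Z^18.

∂_1: C_1 → C_0 sends each edge [p,q] (with p < q) to q − p.
This gives a 9×27 integer matrix of rank 8; reducing to Smith normal form yields diagonal entries (1,1,1,1,1,1,1,1).

Boundary ∂_2: C_2 → C_1 maps a triangle to the signed sum of its edges. For instance
  ∂[v_2,v_7,v_8] = [v_7,v_8] − [v_2,v_8] + [v_2,v_7],
  ∂[v_0,v_3,v_4] = [v_3,v_4] − [v_0,v_4] + [v_0,v_3].
This gives a 27×18 integer matrix of rank 18; reducing to Smith normal form yields diagonal entries (1,1,1,1,1,1,1,1,1,1,1,1,1,1,1,1,1,2).

Reading off H_k = ker ∂_k / im ∂_{k+1}:

  H_0: rank C_0 − rank ∂_1 = 9 − 8 = 1, and the invariant factors of ∂_1 are all 1, so H_0 = Z.
  H_1: rank ker ∂_1 − rank ∂_2 = (27 − 8) − 18 = 1, and ∂_2 has invariant factor 2 > 1, so H_1 = Z ⊕ Z_2.
  H_2: rank ker ∂_2 − rank ∂_3 = (18 − 18) − 0 = 0, and there is no ∂_3, so H_2 = 0.

(K is a triangulation of the Klein bottle.)

H_0 = Z,  H_1 = Z ⊕ Z_2,  H_2 = 0.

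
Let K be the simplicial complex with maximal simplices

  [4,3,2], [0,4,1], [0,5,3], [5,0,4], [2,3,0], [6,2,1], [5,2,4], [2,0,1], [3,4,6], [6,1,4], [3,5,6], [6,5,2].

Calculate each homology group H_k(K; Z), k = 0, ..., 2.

Take the total order 0 < 1 < 2 < 3 < 4 < 5 < 6 on the vertex set. Then K (dimension 2) consists of the simplices:

  0-simplices (7): [0], [1], [2], [3], [4], [5], [6]
  1-simplices (18): [0,1], [0,2], [0,3], [0,4], [0,5], [1,2], [1,4], [1,6], [2,3], [2,4], [2,5], [2,6], [3,4], [3,5], [3,6], [4,5], [4,6], [5,6]
  2-simplices (12): [0,1,2], [0,1,4], [0,2,3], [0,3,5], [0,4,5], [1,2,6], [1,4,6], [2,3,4], [2,4,5], [2,5,6], [3,4,6], [3,5,6]

so the chain groups are C_0 ≅ Z^7, C_1 ≅ Z^18, C_2 ≅ Z^12.

The boundary map ∂_1: C_1 → C_0 maps an edge to its endpoints' difference, ∂[p,q] = q − p. For instance
  ∂[5,6] = [6] − [5].
This gives a 7×18 integer matrix of rank 6; reducing to Smith normal form yields diagonal entries (1,1,1,1,1,1).

∂_2: C_2 → C_1 acts by ∂[p,q,r] = [q,r] − [p,r] + [p,q]. For instance
  ∂[0,4,5] = [4,5] − [0,5] + [0,4],
  ∂[3,4,6] = [4,6] − [3,6] + [3,4].
This gives a 18×12 integer matrix of rank 12; reducing to Smith normal form yields diagonal entries (1,1,1,1,1,1,1,1,1,1,1,2).

Reading off H_k = ker ∂_k / im ∂_{k+1}:

  H_0: rank C_0 − rank ∂_1 = 7 − 6 = 1, and the invariant factors of ∂_1 are all 1, so H_0 ≅ Z.
  H_1: rank ker ∂_1 − rank ∂_2 = (18 − 6) − 12 = 0, and ∂_2 has invariant factor 2 > 1, so H_1 ≅ Z_2.
  H_2: rank ker ∂_2 − rank ∂_3 = (12 − 12) − 0 = 0, and there is no ∂_3, so H_2 ≅ 0.

H_0 = Z,  H_1 = Z_2,  H_2 = 0.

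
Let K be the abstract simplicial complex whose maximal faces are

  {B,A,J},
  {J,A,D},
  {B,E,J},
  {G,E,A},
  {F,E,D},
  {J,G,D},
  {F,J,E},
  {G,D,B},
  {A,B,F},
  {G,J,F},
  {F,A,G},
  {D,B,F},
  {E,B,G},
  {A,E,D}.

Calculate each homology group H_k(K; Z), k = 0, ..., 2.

H_0 = Z,  H_1 = Z^2,  H_2 = Z.

Order the vertices as A < B < D < E < F < G < J. Listing each simplex with vertices in this order, K has dimension 2 with simplices:

  0-simplices (7): A, B, D, E, F, G, J
  1-simplices (21): AB, AD, AE, AF, AG, AJ, BD, BE, BF, BG, BJ, DE, DF, DG, DJ, EF, EG, EJ, FG, FJ, GJ
  2-simplices (14): ABF, ABJ, ADE, ADJ, AEG, AFG, BDF, BDG, BEG, BEJ, DEF, DGJ, EFJ, FGJ

giving chain groups C_0 ≅ Z^7, C_1 ≅ Z^21, C_2 ≅ Z^14.

∂_1: C_1 → C_0 maps an edge to its endpoints' difference, ∂[p,q] = q − p. For instance
  ∂EG = G − E.
The 7×21 boundary matrix has rank 6 and Smith normal form diag(1,1,1,1,1,1).

Boundary ∂_2: C_2 → C_1 acts by ∂[p,q,r] = [q,r] − [p,r] + [p,q]. For instance
  ∂ABJ = BJ − AJ + AB,
  ∂EFJ = FJ − EJ + EF.
The 21×14 boundary matrix has rank 13 and Smith normal form diag(1,1,1,1,1,1,1,1,1,1,1,1,1).

Now H_k = ker ∂_k / im ∂_{k+1}, so:

  H_0: rank C_0 − rank ∂_1 = 7 − 6 = 1, and the invariant factors of ∂_1 are all 1, so H_0 ≅ Z.
  H_1: rank ker ∂_1 − rank ∂_2 = (21 − 6) − 13 = 2, and the invariant factors of ∂_2 are all 1, so H_1 ≅ Z^2.
  H_2: rank ker ∂_2 − rank ∂_3 = (14 − 13) − 0 = 1, and there is no ∂_3, so H_2 ≅ Z.

As a check, the Euler characteristic is 7 − 21 + 14 = 0, which agrees with 1 − 2 + 1 = 0.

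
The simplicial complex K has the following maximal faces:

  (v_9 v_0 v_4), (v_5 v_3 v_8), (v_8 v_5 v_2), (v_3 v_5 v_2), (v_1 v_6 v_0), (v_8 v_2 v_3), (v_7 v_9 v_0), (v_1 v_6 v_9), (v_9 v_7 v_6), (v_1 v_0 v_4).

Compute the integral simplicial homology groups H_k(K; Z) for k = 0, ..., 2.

H_0 ≅ Z^2,  H_1 ≅ Z,  H_2 ≅ Z.

Fix the vertex order v_0 < v_1 < v_2 < v_3 < v_4 < v_5 < v_6 < v_7 < v_8 < v_9 and write every simplex with vertices in increasing order. Then dim K = 2 and the simplices of K are:

  0-simplices (10): [v_0], [v_1], [v_2], [v_3], [v_4], [v_5], [v_6], [v_7], [v_8], [v_9]
  1-simplices (18): (18 of them)
  2-simplices (10): [v_0,v_1,v_4], [v_0,v_1,v_6], [v_0,v_4,v_9], [v_0,v_7,v_9], [v_1,v_6,v_9], [v_2,v_3,v_5], [v_2,v_3,v_8], [v_2,v_5,v_8], [v_3,v_5,v_8], [v_6,v_7,v_9]

Hence C_0 ≅ Z^10, C_1 ≅ Z^18, C_2 ≅ Z^10.

∂_1: C_1 → C_0 sends each edge [p,q] (with p < q) to q − p.
As a 10×18 matrix over Z this has rank 8, with invariant factors (1,1,1,1,1,1,1,1).

The boundary map ∂_2: C_2 → C_1 sends each 2-simplex [p,q,r] to [q,r] − [p,r] + [p,q]. For instance
  ∂[v_6,v_7,v_9] = [v_7,v_9] − [v_6,v_9] + [v_6,v_7],
  ∂[v_1,v_6,v_9] = [v_6,v_9] − [v_1,v_9] + [v_1,v_6].
This gives a 18×10 integer matrix of rank 9; reducing to Smith normal form yields diagonal entries (1,1,1,1,1,1,1,1,1).

Now H_k = ker ∂_k / im ∂_{k+1}, so:

  H_0: rank C_0 − rank ∂_1 = 10 − 8 = 2, and the invariant factors of ∂_1 are all 1, so H_0 = Z^2.
  H_1: rank ker ∂_1 − rank ∂_2 = (18 − 8) − 9 = 1, and the invariant factors of ∂_2 are all 1, so H_1 = Z.
  H_2: rank ker ∂_2 − rank ∂_3 = (10 − 9) − 0 = 1, and there is no ∂_3, so H_2 = Z.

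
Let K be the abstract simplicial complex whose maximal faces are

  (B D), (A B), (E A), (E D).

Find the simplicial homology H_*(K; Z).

Order the vertices as A < B < D < E. Listing each simplex with vertices in this order, K has dimension 1 with simplices:

  0-simplices (4): A, B, D, E
  1-simplices (4): AB, AE, BD, DE

so the chain groups are C_0 ≅ Z^4, C_1 ≅ Z^4.

∂_1: C_1 → C_0 is given by ∂[p,q] = [q] − [p]. For instance
  ∂AE = E − A.
The resulting 4×4 matrix has rank 3, and its Smith normal form has invariant factors (1,1,1).

Reading off H_k = ker ∂_k / im ∂_{k+1}:

  H_0: rank C_0 − rank ∂_1 = 4 − 3 = 1, and the invariant factors of ∂_1 are all 1, so H_0 ≅ Z.
  H_1: rank ker ∂_1 − rank ∂_2 = (4 − 3) − 0 = 1, and there is no ∂_2, so H_1 ≅ Z.

(K is a triangulation of the circle S^1.)

H_0 = Z,  H_1 = Z.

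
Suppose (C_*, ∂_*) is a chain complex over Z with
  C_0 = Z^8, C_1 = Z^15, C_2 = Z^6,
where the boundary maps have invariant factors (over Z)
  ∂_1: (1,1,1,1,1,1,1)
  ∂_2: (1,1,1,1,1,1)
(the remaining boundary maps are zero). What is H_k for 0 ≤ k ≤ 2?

H_0: b_0 = 8 − 0 − 7 = 1; torsion from ∂_1 factors > 1: none. So H_0 ≅ Z.
H_1: b_1 = 15 − 7 − 6 = 2; torsion from ∂_2 factors > 1: none. So H_1 ≅ Z^2.
H_2: b_2 = 6 − 6 − 0 = 0; torsion from ∂_3 factors > 1: none. So H_2 ≅ 0.

H_0 ≅ Z,  H_1 ≅ Z^2,  H_2 = 0.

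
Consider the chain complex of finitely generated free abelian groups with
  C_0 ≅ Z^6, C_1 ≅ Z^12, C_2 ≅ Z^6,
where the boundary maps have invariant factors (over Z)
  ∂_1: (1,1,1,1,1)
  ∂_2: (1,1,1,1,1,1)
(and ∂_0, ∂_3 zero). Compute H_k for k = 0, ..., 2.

H_0: b_0 = 6 − 0 − 5 = 1; torsion from ∂_1 factors > 1: none. So H_0 ≅ Z.
H_1: b_1 = 12 − 5 − 6 = 1; torsion from ∂_2 factors > 1: none. So H_1 ≅ Z.
H_2: b_2 = 6 − 6 − 0 = 0; torsion from ∂_3 factors > 1: none. So H_2 ≅ 0.

H_0 ≅ Z,  H_1 ≅ Z,  H_2 = 0.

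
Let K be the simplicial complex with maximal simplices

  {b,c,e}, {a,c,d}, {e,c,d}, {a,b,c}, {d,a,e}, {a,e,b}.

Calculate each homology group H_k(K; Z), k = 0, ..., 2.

Fix the vertex order a < b < c < d < e and write every simplex with vertices in increasing order. Then dim K = 2 and the simplices of K are:

  0-simplices (5): a, b, c, d, e
  1-simplices (9): ab, ac, ad, ae, bc, be, cd, ce, de
  2-simplices (6): abc, abe, acd, ade, bce, cde

Hence C_0 ≅ Z^5, C_1 ≅ Z^9, C_2 ≅ Z^6.

Boundary ∂_1: C_1 → C_0 maps an edge to its endpoints' difference, ∂[p,q] = q − p. For instance
  ∂ac = c − a.
As a 5×9 matrix over Z this has rank 4, with invariant factors (1,1,1,1).

∂_2: C_2 → C_1 maps a triangle to the signed sum of its edges. For instance
  ∂abc = bc − ac + ab,
  ∂ade = de − ae + ad.
This gives a 9×6 integer matrix of rank 5; reducing to Smith normal form yields diagonal entries (1,1,1,1,1).

From H_k ≅ ker(∂_k) / im(∂_{k+1}) we obtain:

  H_0: rank C_0 − rank ∂_1 = 5 − 4 = 1, and the invariant factors of ∂_1 are all 1, so H_0 ≅ Z.
  H_1: rank ker ∂_1 − rank ∂_2 = (9 − 4) − 5 = 0, and the invariant factors of ∂_2 are all 1, so H_1 ≅ 0.
  H_2: rank ker ∂_2 − rank ∂_3 = (6 − 5) − 0 = 1, and there is no ∂_3, so H_2 ≅ Z.

As a check, the Euler characteristic is 5 − 9 + 6 = 2, which agrees with 1 − 0 + 1 = 2.

H_0 = Z,  H_1 = 0,  H_2 = Z.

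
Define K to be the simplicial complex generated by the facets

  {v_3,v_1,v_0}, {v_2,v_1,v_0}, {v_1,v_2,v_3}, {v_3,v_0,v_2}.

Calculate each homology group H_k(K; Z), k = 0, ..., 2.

H_0 = Z,  H_1 = 0,  H_2 = Z.

Take the total order v_0 < v_1 < v_2 < v_3 on the vertex set. Then K (dimension 2) consists of the simplices:

  0-simplices (4): [v_0], [v_1], [v_2], [v_3]
  1-simplices (6): [v_0,v_1], [v_0,v_2], [v_0,v_3], [v_1,v_2], [v_1,v_3], [v_2,v_3]
  2-simplices (4): [v_0,v_1,v_2], [v_0,v_1,v_3], [v_0,v_2,v_3], [v_1,v_2,v_3]

so the chain groups are C_0 ≅ Z^4, C_1 ≅ Z^6, C_2 ≅ Z^4.

∂_1: C_1 → C_0 is given by ∂[p,q] = [q] − [p]. For instance
  ∂[v_1,v_3] = [v_3] − [v_1].
This gives a 4×6 integer matrix of rank 3; reducing to Smith normal form yields diagonal entries (1,1,1).

Boundary ∂_2: C_2 → C_1 sends each 2-simplex [p,q,r] to [q,r] − [p,r] + [p,q]. For instance
  ∂[v_0,v_1,v_2] = [v_1,v_2] − [v_0,v_2] + [v_0,v_1],
  ∂[v_0,v_1,v_3] = [v_1,v_3] − [v_0,v_3] + [v_0,v_1].
As a 6×4 matrix over Z this has rank 3, with invariant factors (1,1,1).

Now H_k = ker ∂_k / im ∂_{k+1}, so:

  H_0: rank C_0 − rank ∂_1 = 4 − 3 = 1, and the invariant factors of ∂_1 are all 1, so H_0 ≅ Z.
  H_1: rank ker ∂_1 − rank ∂_2 = (6 − 3) − 3 = 0, and the invariant factors of ∂_2 are all 1, so H_1 ≅ 0.
  H_2: rank ker ∂_2 − rank ∂_3 = (4 − 3) − 0 = 1, and there is no ∂_3, so H_2 ≅ Z.

As a check, the Euler characteristic is 4 − 6 + 4 = 2, which agrees with 1 − 0 + 1 = 2.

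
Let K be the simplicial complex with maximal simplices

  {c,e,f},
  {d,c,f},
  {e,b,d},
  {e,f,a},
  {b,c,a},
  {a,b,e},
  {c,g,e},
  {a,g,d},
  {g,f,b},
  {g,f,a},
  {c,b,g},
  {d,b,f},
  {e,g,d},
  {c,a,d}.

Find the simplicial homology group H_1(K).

H_1 = Z^2.

We work with the vertex ordering a < b < c < d < e < f < g. The simplices of K, each written with vertices in increasing order, are:

  0-simplices (7): a, b, c, d, e, f, g
  1-simplices (21): ab, ac, ad, ae, af, ag, bc, bd, be, bf, bg, cd, ce, cf, cg, de, df, dg, ef, eg, fg
  2-simplices (14): abc, abe, acd, adg, aef, afg, bcg, bde, bdf, bfg, cdf, cef, ceg, deg

Hence C_0 ≅ Z^7, C_1 ≅ Z^21, C_2 ≅ Z^14.

Boundary ∂_1: C_1 → C_0 maps an edge to its endpoints' difference, ∂[p,q] = q − p.
As a 7×21 matrix over Z this has rank 6, with invariant factors (1,1,1,1,1,1).

∂_2: C_2 → C_1 maps a triangle to the signed sum of its edges. For instance
  ∂abe = be − ae + ab,
  ∂bfg = fg − bg + bf.
The resulting 21×14 matrix has rank 13, and its Smith normal form has invariant factors (1,1,1,1,1,1,1,1,1,1,1,1,1).

Computing H_k = (kernel of ∂_k) / (image of ∂_{k+1}):

  H_1: rank ker ∂_1 − rank ∂_2 = (21 − 6) − 13 = 2, and the invariant factors of ∂_2 are all 1, so H_1 = Z^2.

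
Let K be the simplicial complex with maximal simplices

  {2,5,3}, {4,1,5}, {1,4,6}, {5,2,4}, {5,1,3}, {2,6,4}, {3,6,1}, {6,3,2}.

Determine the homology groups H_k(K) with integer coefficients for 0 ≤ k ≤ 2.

Fix the vertex order 1 < 2 < 3 < 4 < 5 < 6 and write every simplex with vertices in increasing order. Then dim K = 2 and the simplices of K are:

  0-simplices (6): [1], [2], [3], [4], [5], [6]
  1-simplices (12): [1,3], [1,4], [1,5], [1,6], [2,3], [2,4], [2,5], [2,6], [3,5], [3,6], [4,5], [4,6]
  2-simplices (8): [1,3,5], [1,3,6], [1,4,5], [1,4,6], [2,3,5], [2,3,6], [2,4,5], [2,4,6]

giving chain groups C_0 ≅ Z^6, C_1 ≅ Z^12, C_2 ≅ Z^8.

∂_1: C_1 → C_0 maps an edge to its endpoints' difference, ∂[p,q] = q − p.
The 6×12 boundary matrix has rank 5 and Smith normal form diag(1,1,1,1,1).

The boundary map ∂_2: C_2 → C_1 maps a triangle to the signed sum of its edges. For instance
  ∂[1,4,5] = [4,5] − [1,5] + [1,4],
  ∂[1,4,6] = [4,6] − [1,6] + [1,4].
As a 12×8 matrix over Z this has rank 7, with invariant factors (1,1,1,1,1,1,1).

Reading off H_k = ker ∂_k / im ∂_{k+1}:

  H_0: rank C_0 − rank ∂_1 = 6 − 5 = 1, and the invariant factors of ∂_1 are all 1, so H_0 ≅ Z.
  H_1: rank ker ∂_1 − rank ∂_2 = (12 − 5) − 7 = 0, and the invariant factors of ∂_2 are all 1, so H_1 ≅ 0.
  H_2: rank ker ∂_2 − rank ∂_3 = (8 − 7) − 0 = 1, and there is no ∂_3, so H_2 ≅ Z.

As a check, the Euler characteristic is 6 − 12 + 8 = 2, which agrees with 1 − 0 + 1 = 2.
(K is a triangulation of the 2-sphere S^2.)

H_0 ≅ Z,  H_1 = 0,  H_2 ≅ Z.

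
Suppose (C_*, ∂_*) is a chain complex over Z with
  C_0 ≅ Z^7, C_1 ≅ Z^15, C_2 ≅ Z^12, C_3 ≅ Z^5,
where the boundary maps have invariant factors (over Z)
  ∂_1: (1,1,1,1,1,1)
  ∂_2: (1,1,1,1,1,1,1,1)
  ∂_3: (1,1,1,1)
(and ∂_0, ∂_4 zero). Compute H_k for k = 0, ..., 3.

H_0 = Z,  H_1 = Z,  H_2 = 0,  H_3 = Z.

H_0: b_0 = 7 − 0 − 6 = 1; torsion from ∂_1 factors > 1: none. So H_0 = Z.
H_1: b_1 = 15 − 6 − 8 = 1; torsion from ∂_2 factors > 1: none. So H_1 = Z.
H_2: b_2 = 12 − 8 − 4 = 0; torsion from ∂_3 factors > 1: none. So H_2 = 0.
H_3: b_3 = 5 − 4 − 0 = 1; torsion from ∂_4 factors > 1: none. So H_3 = Z.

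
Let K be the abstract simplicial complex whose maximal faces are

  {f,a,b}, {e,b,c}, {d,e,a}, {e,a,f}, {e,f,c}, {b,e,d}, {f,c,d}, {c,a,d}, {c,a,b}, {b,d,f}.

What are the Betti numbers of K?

b_0 = 1, b_1 = 0, b_2 = 0.

Fix the vertex order a < b < c < d < e < f and write every simplex with vertices in increasing order. Then dim K = 2 and the simplices of K are:

  0-simplices (6): a, b, c, d, e, f
  1-simplices (15): ab, ac, ad, ae, af, bc, bd, be, bf, cd, ce, cf, de, df, ef
  2-simplices (10): abc, abf, acd, ade, aef, bce, bde, bdf, cdf, cef

giving chain groups C_0 ≅ Z^6, C_1 ≅ Z^15, C_2 ≅ Z^10.

Boundary ∂_1: C_1 → C_0 sends each edge [p,q] (with p < q) to q − p. For instance
  ∂bf = f − b.
The 6×15 boundary matrix has rank 5 and Smith normal form diag(1,1,1,1,1).

∂_2: C_2 → C_1 sends each 2-simplex [p,q,r] to [q,r] − [p,r] + [p,q]. For instance
  ∂abc = bc − ac + ab,
  ∂cdf = df − cf + cd.
The 15×10 boundary matrix has rank 10 and Smith normal form diag(1,1,1,1,1,1,1,1,1,2).

Reading off H_k = ker ∂_k / im ∂_{k+1}:

  H_0: rank C_0 − rank ∂_1 = 6 − 5 = 1, and the invariant factors of ∂_1 are all 1, so H_0 ≅ Z.
  H_1: rank ker ∂_1 − rank ∂_2 = (15 − 5) − 10 = 0, and ∂_2 has invariant factor 2 > 1, so H_1 ≅ Z/2Z.
  H_2: rank ker ∂_2 − rank ∂_3 = (10 − 10) − 0 = 0, and there is no ∂_3, so H_2 ≅ 0.

Hence the Betti numbers are b_0 = 1, b_1 = 0, b_2 = 0.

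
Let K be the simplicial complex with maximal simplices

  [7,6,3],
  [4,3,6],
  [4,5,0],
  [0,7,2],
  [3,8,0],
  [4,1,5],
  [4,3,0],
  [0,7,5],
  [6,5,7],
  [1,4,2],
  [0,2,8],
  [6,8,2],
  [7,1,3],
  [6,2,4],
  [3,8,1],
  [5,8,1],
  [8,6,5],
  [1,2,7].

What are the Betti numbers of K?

Take the total order 0 < 1 < 2 < 3 < 4 < 5 < 6 < 7 < 8 on the vertex set. Then K (dimension 2) consists of the simplices:

  0-simplices (9): [0], [1], [2], [3], [4], [5], [6], [7], [8]
  1-simplices (27): (27 of them)
  2-simplices (18): [0,2,7], [0,2,8], [0,3,4], [0,3,8], [0,4,5], [0,5,7], [1,2,4], [1,2,7], [1,3,7], [1,3,8], [1,4,5], [1,5,8], [2,4,6], [2,6,8], [3,4,6], [3,6,7], [5,6,7], [5,6,8]

so the chain groups are C_0 ≅ Z^9, C_1 ≅ Z^27, C_2 ≅ Z^18.

∂_1: C_1 → C_0 maps an edge to its endpoints' difference, ∂[p,q] = q − p.
This gives a 9×27 integer matrix of rank 8; reducing to Smith normal form yields diagonal entries (1,1,1,1,1,1,1,1).

Boundary ∂_2: C_2 → C_1 acts by ∂[p,q,r] = [q,r] − [p,r] + [p,q]. For instance
  ∂[0,2,8] = [2,8] − [0,8] + [0,2],
  ∂[0,3,4] = [3,4] − [0,4] + [0,3].
This gives a 27×18 integer matrix of rank 17; reducing to Smith normal form yields diagonal entries (1,1,1,1,1,1,1,1,1,1,1,1,1,1,1,1,1).

From H_k ≅ ker(∂_k) / im(∂_{k+1}) we obtain:

  H_0: rank C_0 − rank ∂_1 = 9 − 8 = 1, and the invariant factors of ∂_1 are all 1, so H_0 = Z.
  H_1: rank ker ∂_1 − rank ∂_2 = (27 − 8) − 17 = 2, and the invariant factors of ∂_2 are all 1, so H_1 = Z^2.
  H_2: rank ker ∂_2 − rank ∂_3 = (18 − 17) − 0 = 1, and there is no ∂_3, so H_2 = Z.

Hence the Betti numbers are b_0 = 1, b_1 = 2, b_2 = 1.

b_0 = 1, b_1 = 2, b_2 = 1.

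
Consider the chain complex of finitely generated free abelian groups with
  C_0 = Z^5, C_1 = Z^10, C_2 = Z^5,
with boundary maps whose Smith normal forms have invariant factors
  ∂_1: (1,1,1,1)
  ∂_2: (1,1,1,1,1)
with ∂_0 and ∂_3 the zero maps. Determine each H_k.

H_0: b_0 = 5 − 0 − 4 = 1; torsion from ∂_1 factors > 1: none. So H_0 ≅ Z.
H_1: b_1 = 10 − 4 − 5 = 1; torsion from ∂_2 factors > 1: none. So H_1 ≅ Z.
H_2: b_2 = 5 − 5 − 0 = 0; torsion from ∂_3 factors > 1: none. So H_2 ≅ 0.

H_0 ≅ Z,  H_1 ≅ Z,  H_2 = 0.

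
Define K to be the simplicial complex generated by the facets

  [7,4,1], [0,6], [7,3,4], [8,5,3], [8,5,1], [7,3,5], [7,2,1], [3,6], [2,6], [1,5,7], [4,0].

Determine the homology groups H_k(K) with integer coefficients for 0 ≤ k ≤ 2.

Fix the vertex order 0 < 1 < 2 < 3 < 4 < 5 < 6 < 7 < 8 and write every simplex with vertices in increasing order. Then dim K = 2 and the simplices of K are:

  0-simplices (9): [0], [1], [2], [3], [4], [5], [6], [7], [8]
  1-simplices (17): [0,4], [0,6], [1,2], [1,4], [1,5], [1,7], [1,8], [2,6], [2,7], [3,4], [3,5], [3,6], [3,7], [3,8], [4,7], [5,7], [5,8]
  2-simplices (7): [1,2,7], [1,4,7], [1,5,7], [1,5,8], [3,4,7], [3,5,7], [3,5,8]

so the chain groups are C_0 ≅ Z^9, C_1 ≅ Z^17, C_2 ≅ Z^7.

Boundary ∂_1: C_1 → C_0 is given by ∂[p,q] = [q] − [p].
The resulting 9×17 matrix has rank 8, and its Smith normal form has invariant factors (1,1,1,1,1,1,1,1).

∂_2: C_2 → C_1 maps a triangle to the signed sum of its edges. For instance
  ∂[1,5,7] = [5,7] − [1,7] + [1,5],
  ∂[3,5,8] = [5,8] − [3,8] + [3,5].
The 17×7 boundary matrix has rank 7 and Smith normal form diag(1,1,1,1,1,1,1).

Now H_k = ker ∂_k / im ∂_{k+1}, so:

  H_0: rank C_0 − rank ∂_1 = 9 − 8 = 1, and the invariant factors of ∂_1 are all 1, so H_0 = Z.
  H_1: rank ker ∂_1 − rank ∂_2 = (17 − 8) − 7 = 2, and the invariant factors of ∂_2 are all 1, so H_1 = Z^2.
  H_2: rank ker ∂_2 − rank ∂_3 = (7 − 7) − 0 = 0, and there is no ∂_3, so H_2 = 0.

As a check, the Euler characteristic is 9 − 17 + 7 = -1, which agrees with 1 − 2 + 0 = -1.

H_0 ≅ Z,  H_1 ≅ Z^2,  H_2 = 0.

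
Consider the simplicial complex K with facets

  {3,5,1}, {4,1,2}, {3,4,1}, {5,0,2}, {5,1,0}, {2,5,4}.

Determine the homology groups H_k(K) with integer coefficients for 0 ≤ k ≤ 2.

Take the total order 0 < 1 < 2 < 3 < 4 < 5 on the vertex set. Then K (dimension 2) consists of the simplices:

  0-simplices (6): [0], [1], [2], [3], [4], [5]
  1-simplices (12): [0,1], [0,2], [0,5], [1,2], [1,3], [1,4], [1,5], [2,4], [2,5], [3,4], [3,5], [4,5]
  2-simplices (6): [0,1,5], [0,2,5], [1,2,4], [1,3,4], [1,3,5], [2,4,5]

Hence C_0 ≅ Z^6, C_1 ≅ Z^12, C_2 ≅ Z^6.

Boundary ∂_1: C_1 → C_0 is given by ∂[p,q] = [q] − [p].
As a 6×12 matrix over Z this has rank 5, with invariant factors (1,1,1,1,1).

The boundary map ∂_2: C_2 → C_1 sends each 2-simplex [p,q,r] to [q,r] − [p,r] + [p,q]. For instance
  ∂[1,3,5] = [3,5] − [1,5] + [1,3],
  ∂[0,2,5] = [2,5] − [0,5] + [0,2].
This gives a 12×6 integer matrix of rank 6; reducing to Smith normal form yields diagonal entries (1,1,1,1,1,1).

Now H_k = ker ∂_k / im ∂_{k+1}, so:

  H_0: rank C_0 − rank ∂_1 = 6 − 5 = 1, and the invariant factors of ∂_1 are all 1, so H_0 ≅ Z.
  H_1: rank ker ∂_1 − rank ∂_2 = (12 − 5) − 6 = 1, and the invariant factors of ∂_2 are all 1, so H_1 ≅ Z.
  H_2: rank ker ∂_2 − rank ∂_3 = (6 − 6) − 0 = 0, and there is no ∂_3, so H_2 ≅ 0.

As a check, the Euler characteristic is 6 − 12 + 6 = 0, which agrees with 1 − 1 + 0 = 0.
(K is a triangulation of the cylinder S^1 x I.)

H_0 = Z,  H_1 = Z,  H_2 = 0.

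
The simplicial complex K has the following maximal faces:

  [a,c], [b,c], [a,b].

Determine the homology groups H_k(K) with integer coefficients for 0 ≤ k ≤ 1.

We work with the vertex ordering a < b < c. The simplices of K, each written with vertices in increasing order, are:

  0-simplices (3): a, b, c
  1-simplices (3): ab, ac, bc

so the chain groups are C_0 ≅ Z^3, C_1 ≅ Z^3.

Boundary ∂_1: C_1 → C_0 maps an edge to its endpoints' difference, ∂[p,q] = q − p.
The 3×3 boundary matrix has rank 2 and Smith normal form diag(1,1).

Reading off H_k = ker ∂_k / im ∂_{k+1}:

  H_0: rank C_0 − rank ∂_1 = 3 − 2 = 1, and the invariant factors of ∂_1 are all 1, so H_0 = Z.
  H_1: rank ker ∂_1 − rank ∂_2 = (3 − 2) − 0 = 1, and there is no ∂_2, so H_1 = Z.

As a check, the Euler characteristic is 3 − 3 = 0, which agrees with 1 − 1 = 0.

H_0 ≅ Z,  H_1 ≅ Z.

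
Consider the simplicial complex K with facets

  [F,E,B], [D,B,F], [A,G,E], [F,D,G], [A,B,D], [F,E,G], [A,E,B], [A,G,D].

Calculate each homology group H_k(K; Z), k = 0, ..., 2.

H_0 ≅ Z,  H_1 = 0,  H_2 ≅ Z.

Fix the vertex order A < B < D < E < F < G and write every simplex with vertices in increasing order. Then dim K = 2 and the simplices of K are:

  0-simplices (6): A, B, D, E, F, G
  1-simplices (12): AB, AD, AE, AG, BD, BE, BF, DF, DG, EF, EG, FG
  2-simplices (8): ABD, ABE, ADG, AEG, BDF, BEF, DFG, EFG

Hence C_0 ≅ Z^6, C_1 ≅ Z^12, C_2 ≅ Z^8.

Boundary ∂_1: C_1 → C_0 maps an edge to its endpoints' difference, ∂[p,q] = q − p. For instance
  ∂FG = G − F.
The resulting 6×12 matrix has rank 5, and its Smith normal form has invariant factors (1,1,1,1,1).

Boundary ∂_2: C_2 → C_1 maps a triangle to the signed sum of its edges. For instance
  ∂ABE = BE − AE + AB,
  ∂AEG = EG − AG + AE.
The resulting 12×8 matrix has rank 7, and its Smith normal form has invariant factors (1,1,1,1,1,1,1).

Now H_k = ker ∂_k / im ∂_{k+1}, so:

  H_0: rank C_0 − rank ∂_1 = 6 − 5 = 1, and the invariant factors of ∂_1 are all 1, so H_0 ≅ Z.
  H_1: rank ker ∂_1 − rank ∂_2 = (12 − 5) − 7 = 0, and the invariant factors of ∂_2 are all 1, so H_1 ≅ 0.
  H_2: rank ker ∂_2 − rank ∂_3 = (8 − 7) − 0 = 1, and there is no ∂_3, so H_2 ≅ Z.

(K is a triangulation of the 2-sphere S^2.)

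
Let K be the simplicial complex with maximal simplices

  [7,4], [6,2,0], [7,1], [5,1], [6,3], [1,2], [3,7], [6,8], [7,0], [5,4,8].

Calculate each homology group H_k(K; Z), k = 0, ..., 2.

Take the total order 0 < 1 < 2 < 3 < 4 < 5 < 6 < 7 < 8 on the vertex set. Then K (dimension 2) consists of the simplices:

  0-simplices (9): [0], [1], [2], [3], [4], [5], [6], [7], [8]
  1-simplices (14): [0,2], [0,6], [0,7], [1,2], [1,5], [1,7], [2,6], [3,6], [3,7], [4,5], [4,7], [4,8], [5,8], [6,8]
  2-simplices (2): [0,2,6], [4,5,8]

so the chain groups are C_0 ≅ Z^9, C_1 ≅ Z^14, C_2 ≅ Z^2.

∂_1: C_1 → C_0 sends each edge [p,q] (with p < q) to q − p. For instance
  ∂[0,2] = [2] − [0].
This gives a 9×14 integer matrix of rank 8; reducing to Smith normal form yields diagonal entries (1,1,1,1,1,1,1,1).

The boundary map ∂_2: C_2 → C_1 acts by ∂[p,q,r] = [q,r] − [p,r] + [p,q]. For instance
  ∂[4,5,8] = [5,8] − [4,8] + [4,5],
  ∂[0,2,6] = [2,6] − [0,6] + [0,2].
The resulting 14×2 matrix has rank 2, and its Smith normal form has invariant factors (1,1).

Now H_k = ker ∂_k / im ∂_{k+1}, so:

  H_0: rank C_0 − rank ∂_1 = 9 − 8 = 1, and the invariant factors of ∂_1 are all 1, so H_0 ≅ Z.
  H_1: rank ker ∂_1 − rank ∂_2 = (14 − 8) − 2 = 4, and the invariant factors of ∂_2 are all 1, so H_1 ≅ Z^4.
  H_2: rank ker ∂_2 − rank ∂_3 = (2 − 2) − 0 = 0, and there is no ∂_3, so H_2 ≅ 0.

As a check, the Euler characteristic is 9 − 14 + 2 = -3, which agrees with 1 − 4 + 0 = -3.

H_0 ≅ Z,  H_1 ≅ Z^4,  H_2 = 0.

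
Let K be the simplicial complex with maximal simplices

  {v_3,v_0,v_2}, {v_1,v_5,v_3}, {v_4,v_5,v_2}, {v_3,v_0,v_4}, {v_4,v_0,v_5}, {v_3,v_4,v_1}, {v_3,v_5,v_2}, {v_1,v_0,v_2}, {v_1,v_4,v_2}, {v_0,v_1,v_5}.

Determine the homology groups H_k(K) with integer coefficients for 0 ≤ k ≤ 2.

Fix the vertex order v_0 < v_1 < v_2 < v_3 < v_4 < v_5 and write every simplex with vertices in increasing order. Then dim K = 2 and the simplices of K are:

  0-simplices (6): [v_0], [v_1], [v_2], [v_3], [v_4], [v_5]
  1-simplices (15): (15 of them)
  2-simplices (10): [v_0,v_1,v_2], [v_0,v_1,v_5], [v_0,v_2,v_3], [v_0,v_3,v_4], [v_0,v_4,v_5], [v_1,v_2,v_4], [v_1,v_3,v_4], [v_1,v_3,v_5], [v_2,v_3,v_5], [v_2,v_4,v_5]

so the chain groups are C_0 ≅ Z^6, C_1 ≅ Z^15, C_2 ≅ Z^10.

Boundary ∂_1: C_1 → C_0 sends each edge [p,q] (with p < q) to q − p.
This gives a 6×15 integer matrix of rank 5; reducing to Smith normal form yields diagonal entries (1,1,1,1,1).

Boundary ∂_2: C_2 → C_1 acts by ∂[p,q,r] = [q,r] − [p,r] + [p,q]. For instance
  ∂[v_0,v_1,v_2] = [v_1,v_2] − [v_0,v_2] + [v_0,v_1],
  ∂[v_0,v_4,v_5] = [v_4,v_5] − [v_0,v_5] + [v_0,v_4].
This gives a 15×10 integer matrix of rank 10; reducing to Smith normal form yields diagonal entries (1,1,1,1,1,1,1,1,1,2).

Now H_k = ker ∂_k / im ∂_{k+1}, so:

  H_0: rank C_0 − rank ∂_1 = 6 − 5 = 1, and the invariant factors of ∂_1 are all 1, so H_0 = Z.
  H_1: rank ker ∂_1 − rank ∂_2 = (15 − 5) − 10 = 0, and ∂_2 has invariant factor 2 > 1, so H_1 = Z/2.
  H_2: rank ker ∂_2 − rank ∂_3 = (10 − 10) − 0 = 0, and there is no ∂_3, so H_2 = 0.

H_0 ≅ Z,  H_1 ≅ Z/2,  H_2 = 0.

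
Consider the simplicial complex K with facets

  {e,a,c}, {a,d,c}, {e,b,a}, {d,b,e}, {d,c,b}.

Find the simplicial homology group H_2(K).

H_2 = 0.

We work with the vertex ordering a < b < c < d < e. The simplices of K, each written with vertices in increasing order, are:

  0-simplices (5): a, b, c, d, e
  1-simplices (10): ab, ac, ad, ae, bc, bd, be, cd, ce, de
  2-simplices (5): abe, acd, ace, bcd, bde

so the chain groups are C_0 ≅ Z^5, C_1 ≅ Z^10, C_2 ≅ Z^5.

Boundary ∂_1: C_1 → C_0 maps an edge to its endpoints' difference, ∂[p,q] = q − p.
The 5×10 boundary matrix has rank 4 and Smith normal form diag(1,1,1,1).

The boundary map ∂_2: C_2 → C_1 acts by ∂[p,q,r] = [q,r] − [p,r] + [p,q]. For instance
  ∂abe = be − ae + ab,
  ∂bde = de − be + bd.
This gives a 10×5 integer matrix of rank 5; reducing to Smith normal form yields diagonal entries (1,1,1,1,1).

Computing H_k = (kernel of ∂_k) / (image of ∂_{k+1}):

  H_2: rank ker ∂_2 − rank ∂_3 = (5 − 5) − 0 = 0, and there is no ∂_3, so H_2 ≅ 0.

(K is a triangulation of the Möbius band.)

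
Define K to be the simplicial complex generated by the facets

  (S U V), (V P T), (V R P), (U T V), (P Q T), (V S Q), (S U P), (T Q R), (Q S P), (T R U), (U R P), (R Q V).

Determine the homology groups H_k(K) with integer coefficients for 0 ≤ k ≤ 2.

H_0 ≅ Z,  H_1 ≅ Z/2Z,  H_2 = 0.

Fix the vertex order P < Q < R < S < T < U < V and write every simplex with vertices in increasing order. Then dim K = 2 and the simplices of K are:

  0-simplices (7): P, Q, R, S, T, U, V
  1-simplices (18): PQ, PR, PS, PT, PU, PV, QR, QS, QT, QV, RT, RU, RV, SU, SV, TU, TV, UV
  2-simplices (12): PQS, PQT, PRU, PRV, PSU, PTV, QRT, QRV, QSV, RTU, SUV, TUV

Hence C_0 ≅ Z^7, C_1 ≅ Z^18, C_2 ≅ Z^12.

∂_1: C_1 → C_0 is given by ∂[p,q] = [q] − [p]. For instance
  ∂PS = S − P.
The 7×18 boundary matrix has rank 6 and Smith normal form diag(1,1,1,1,1,1).

The boundary map ∂_2: C_2 → C_1 acts by ∂[p,q,r] = [q,r] − [p,r] + [p,q]. For instance
  ∂QRV = RV − QV + QR,
  ∂SUV = UV − SV + SU.
The 18×12 boundary matrix has rank 12 and Smith normal form diag(1,1,1,1,1,1,1,1,1,1,1,2).

From H_k ≅ ker(∂_k) / im(∂_{k+1}) we obtain:

  H_0: rank C_0 − rank ∂_1 = 7 − 6 = 1, and the invariant factors of ∂_1 are all 1, so H_0 ≅ Z.
  H_1: rank ker ∂_1 − rank ∂_2 = (18 − 6) − 12 = 0, and ∂_2 has invariant factor 2 > 1, so H_1 ≅ Z/2Z.
  H_2: rank ker ∂_2 − rank ∂_3 = (12 − 12) − 0 = 0, and there is no ∂_3, so H_2 ≅ 0.

As a check, the Euler characteristic is 7 − 18 + 12 = 1, which agrees with 1 − 0 + 0 = 1.
(K is a triangulation of the real projective plane RP^2.)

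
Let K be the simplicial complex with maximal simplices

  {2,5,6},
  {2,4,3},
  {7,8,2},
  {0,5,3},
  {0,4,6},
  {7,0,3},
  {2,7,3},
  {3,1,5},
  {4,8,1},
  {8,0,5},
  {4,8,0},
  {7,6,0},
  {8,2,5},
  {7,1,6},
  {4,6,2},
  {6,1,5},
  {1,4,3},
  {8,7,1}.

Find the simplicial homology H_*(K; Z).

H_0 ≅ Z,  H_1 ≅ Z^2,  H_2 ≅ Z.

Take the total order 0 < 1 < 2 < 3 < 4 < 5 < 6 < 7 < 8 on the vertex set. Then K (dimension 2) consists of the simplices:

  0-simplices (9): [0], [1], [2], [3], [4], [5], [6], [7], [8]
  1-simplices (27): (27 of them)
  2-simplices (18): [0,3,5], [0,3,7], [0,4,6], [0,4,8], [0,5,8], [0,6,7], [1,3,4], [1,3,5], [1,4,8], [1,5,6], [1,6,7], [1,7,8], [2,3,4], [2,3,7], [2,4,6], [2,5,6], [2,5,8], [2,7,8]

so the chain groups are C_0 ≅ Z^9, C_1 ≅ Z^27, C_2 ≅ Z^18.

Boundary ∂_1: C_1 → C_0 maps an edge to its endpoints' difference, ∂[p,q] = q − p. For instance
  ∂[0,5] = [5] − [0].
The 9×27 boundary matrix has rank 8 and Smith normal form diag(1,1,1,1,1,1,1,1).

Boundary ∂_2: C_2 → C_1 sends each 2-simplex [p,q,r] to [q,r] − [p,r] + [p,q]. For instance
  ∂[1,3,4] = [3,4] − [1,4] + [1,3],
  ∂[2,5,6] = [5,6] − [2,6] + [2,5].
The resulting 27×18 matrix has rank 17, and its Smith normal form has invariant factors (1,1,1,1,1,1,1,1,1,1,1,1,1,1,1,1,1).

Now H_k = ker ∂_k / im ∂_{k+1}, so:

  H_0: rank C_0 − rank ∂_1 = 9 − 8 = 1, and the invariant factors of ∂_1 are all 1, so H_0 = Z.
  H_1: rank ker ∂_1 − rank ∂_2 = (27 − 8) − 17 = 2, and the invariant factors of ∂_2 are all 1, so H_1 = Z^2.
  H_2: rank ker ∂_2 − rank ∂_3 = (18 − 17) − 0 = 1, and there is no ∂_3, so H_2 = Z.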